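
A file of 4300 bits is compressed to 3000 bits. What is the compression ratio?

Compression ratio = Original / Compressed
= 4300 / 3000 = 1.43:1


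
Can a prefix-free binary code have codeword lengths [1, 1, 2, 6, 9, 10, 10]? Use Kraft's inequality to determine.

Kraft inequality: Σ 2^(-l_i) ≤ 1 for prefix-free code
Calculating: 2^(-1) + 2^(-1) + 2^(-2) + 2^(-6) + 2^(-9) + 2^(-10) + 2^(-10)
= 0.5 + 0.5 + 0.25 + 0.015625 + 0.001953125 + 0.0009765625 + 0.0009765625
= 1.2695
Since 1.2695 > 1, prefix-free code does not exist


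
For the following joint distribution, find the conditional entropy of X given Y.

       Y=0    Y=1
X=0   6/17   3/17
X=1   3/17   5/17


H(X|Y) = Σ_y p(y) H(X|Y=y)
  p(Y=0) = 9/17, H(X|Y=0) = 0.9183
  p(Y=1) = 8/17, H(X|Y=1) = 0.9544
H(X|Y) = 0.5294×0.9183 + 0.4706×0.9544 = 0.9353 bits


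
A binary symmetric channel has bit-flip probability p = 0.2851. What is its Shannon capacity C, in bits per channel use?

For BSC with error probability p:
C = 1 - H(p) where H(p) is binary entropy
H(0.2851) = -0.2851 × log₂(0.2851) - 0.7149 × log₂(0.7149)
H(p) = 0.8623
C = 1 - 0.8623 = 0.1377 bits/use


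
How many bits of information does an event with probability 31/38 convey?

Information content I(x) = -log₂(p(x))
I = -log₂(31/38) = -log₂(0.8158)
I = 0.2937 bits


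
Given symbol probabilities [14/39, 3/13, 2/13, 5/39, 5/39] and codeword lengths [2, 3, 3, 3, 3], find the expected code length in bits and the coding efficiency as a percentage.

Average length L = Σ p_i × l_i = 2.6410 bits
Entropy H = 2.1941 bits
Efficiency η = H/L × 100% = 83.08%


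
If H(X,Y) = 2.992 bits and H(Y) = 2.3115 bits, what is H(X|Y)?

Chain rule: H(X,Y) = H(X|Y) + H(Y)
H(X|Y) = H(X,Y) - H(Y) = 2.992 - 2.3115 = 0.6805 bits


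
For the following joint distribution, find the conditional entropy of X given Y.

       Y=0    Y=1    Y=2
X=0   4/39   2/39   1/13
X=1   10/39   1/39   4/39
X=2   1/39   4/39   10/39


H(X|Y) = Σ_y p(y) H(X|Y=y)
  p(Y=0) = 5/13, H(X|Y=0) = 1.1589
  p(Y=1) = 7/39, H(X|Y=1) = 1.3788
  p(Y=2) = 17/39, H(X|Y=2) = 1.3831
H(X|Y) = 0.3846×1.1589 + 0.1795×1.3788 + 0.4359×1.3831 = 1.2961 bits


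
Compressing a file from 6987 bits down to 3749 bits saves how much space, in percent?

Space savings = (1 - Compressed/Original) × 100%
= (1 - 3749/6987) × 100%
= 46.34%


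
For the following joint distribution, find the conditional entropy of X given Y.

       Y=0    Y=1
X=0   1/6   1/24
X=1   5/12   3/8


H(X|Y) = Σ_y p(y) H(X|Y=y)
  p(Y=0) = 7/12, H(X|Y=0) = 0.8631
  p(Y=1) = 5/12, H(X|Y=1) = 0.4690
H(X|Y) = 0.5833×0.8631 + 0.4167×0.4690 = 0.6989 bits


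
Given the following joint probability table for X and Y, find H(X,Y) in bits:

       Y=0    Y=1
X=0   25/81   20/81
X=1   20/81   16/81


H(X,Y) = -Σ p(x,y) log₂ p(x,y)
  p(0,0)=25/81: -0.3086 × log₂(0.3086) = 0.5235
  p(0,1)=20/81: -0.2469 × log₂(0.2469) = 0.4983
  p(1,0)=20/81: -0.2469 × log₂(0.2469) = 0.4983
  p(1,1)=16/81: -0.1975 × log₂(0.1975) = 0.4622
H(X,Y) = 1.9822 bits


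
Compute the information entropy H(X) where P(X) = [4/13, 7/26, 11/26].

H(X) = -Σ p(x) log₂ p(x)
  -4/13 × log₂(4/13) = 0.5232
  -7/26 × log₂(7/26) = 0.5097
  -11/26 × log₂(11/26) = 0.5250
H(X) = 1.5579 bits


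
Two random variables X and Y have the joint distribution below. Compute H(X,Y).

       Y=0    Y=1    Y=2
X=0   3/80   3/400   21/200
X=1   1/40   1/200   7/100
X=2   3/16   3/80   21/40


H(X,Y) = -Σ p(x,y) log₂ p(x,y)
  p(0,0)=3/80: -0.0375 × log₂(0.0375) = 0.1776
  p(0,1)=3/400: -0.0075 × log₂(0.0075) = 0.0529
  p(0,2)=21/200: -0.1050 × log₂(0.1050) = 0.3414
  p(1,0)=1/40: -0.0250 × log₂(0.0250) = 0.1330
  p(1,1)=1/200: -0.0050 × log₂(0.0050) = 0.0382
  p(1,2)=7/100: -0.0700 × log₂(0.0700) = 0.2686
  p(2,0)=3/16: -0.1875 × log₂(0.1875) = 0.4528
  p(2,1)=3/80: -0.0375 × log₂(0.0375) = 0.1776
  p(2,2)=21/40: -0.5250 × log₂(0.5250) = 0.4880
H(X,Y) = 2.1303 bits


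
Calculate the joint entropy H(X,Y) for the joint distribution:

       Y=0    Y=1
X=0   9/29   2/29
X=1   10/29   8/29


H(X,Y) = -Σ p(x,y) log₂ p(x,y)
  p(0,0)=9/29: -0.3103 × log₂(0.3103) = 0.5239
  p(0,1)=2/29: -0.0690 × log₂(0.0690) = 0.2661
  p(1,0)=10/29: -0.3448 × log₂(0.3448) = 0.5297
  p(1,1)=8/29: -0.2759 × log₂(0.2759) = 0.5125
H(X,Y) = 1.8322 bits


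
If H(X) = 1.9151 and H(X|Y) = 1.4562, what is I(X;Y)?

I(X;Y) = H(X) - H(X|Y)
I(X;Y) = 1.9151 - 1.4562 = 0.4589 bits


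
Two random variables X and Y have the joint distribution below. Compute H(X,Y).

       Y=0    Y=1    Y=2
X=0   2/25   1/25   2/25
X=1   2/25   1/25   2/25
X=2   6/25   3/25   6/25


H(X,Y) = -Σ p(x,y) log₂ p(x,y)
  p(0,0)=2/25: -0.0800 × log₂(0.0800) = 0.2915
  p(0,1)=1/25: -0.0400 × log₂(0.0400) = 0.1858
  p(0,2)=2/25: -0.0800 × log₂(0.0800) = 0.2915
  p(1,0)=2/25: -0.0800 × log₂(0.0800) = 0.2915
  p(1,1)=1/25: -0.0400 × log₂(0.0400) = 0.1858
  p(1,2)=2/25: -0.0800 × log₂(0.0800) = 0.2915
  p(2,0)=6/25: -0.2400 × log₂(0.2400) = 0.4941
  p(2,1)=3/25: -0.1200 × log₂(0.1200) = 0.3671
  p(2,2)=6/25: -0.2400 × log₂(0.2400) = 0.4941
H(X,Y) = 2.8929 bits


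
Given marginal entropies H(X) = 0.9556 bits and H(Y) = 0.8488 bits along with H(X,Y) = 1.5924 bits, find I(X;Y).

I(X;Y) = H(X) + H(Y) - H(X,Y)
I(X;Y) = 0.9556 + 0.8488 - 1.5924 = 0.212 bits


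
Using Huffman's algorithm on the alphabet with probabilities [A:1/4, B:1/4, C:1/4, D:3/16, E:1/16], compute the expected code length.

Huffman tree construction:
Combine smallest probabilities repeatedly
Resulting codes:
  A: 00 (length 2)
  B: 01 (length 2)
  C: 10 (length 2)
  D: 111 (length 3)
  E: 110 (length 3)
Average length = Σ p(s) × length(s) = 2.2500 bits


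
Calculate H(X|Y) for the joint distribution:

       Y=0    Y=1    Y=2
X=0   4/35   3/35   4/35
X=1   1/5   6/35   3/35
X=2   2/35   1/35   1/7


H(X|Y) = Σ_y p(y) H(X|Y=y)
  p(Y=0) = 13/35, H(X|Y=0) = 1.4196
  p(Y=1) = 2/7, H(X|Y=1) = 1.2955
  p(Y=2) = 12/35, H(X|Y=2) = 1.5546
H(X|Y) = 0.3714×1.4196 + 0.2857×1.2955 + 0.3429×1.5546 = 1.4304 bits


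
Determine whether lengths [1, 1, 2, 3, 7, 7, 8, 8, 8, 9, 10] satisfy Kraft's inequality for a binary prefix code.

Kraft inequality: Σ 2^(-l_i) ≤ 1 for prefix-free code
Calculating: 2^(-1) + 2^(-1) + 2^(-2) + 2^(-3) + 2^(-7) + 2^(-7) + 2^(-8) + 2^(-8) + 2^(-8) + 2^(-9) + 2^(-10)
= 0.5 + 0.5 + 0.25 + 0.125 + 0.0078125 + 0.0078125 + 0.00390625 + 0.00390625 + 0.00390625 + 0.001953125 + 0.0009765625
= 1.4053
Since 1.4053 > 1, prefix-free code does not exist


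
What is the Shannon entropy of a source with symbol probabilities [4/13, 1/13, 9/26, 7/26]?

H(X) = -Σ p(x) log₂ p(x)
  -4/13 × log₂(4/13) = 0.5232
  -1/13 × log₂(1/13) = 0.2846
  -9/26 × log₂(9/26) = 0.5298
  -7/26 × log₂(7/26) = 0.5097
H(X) = 1.8473 bits


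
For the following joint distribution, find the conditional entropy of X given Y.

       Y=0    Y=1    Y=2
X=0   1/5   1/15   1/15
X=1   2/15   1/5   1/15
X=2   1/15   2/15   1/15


H(X|Y) = Σ_y p(y) H(X|Y=y)
  p(Y=0) = 2/5, H(X|Y=0) = 1.4591
  p(Y=1) = 2/5, H(X|Y=1) = 1.4591
  p(Y=2) = 1/5, H(X|Y=2) = 1.5850
H(X|Y) = 0.4000×1.4591 + 0.4000×1.4591 + 0.2000×1.5850 = 1.4843 bits


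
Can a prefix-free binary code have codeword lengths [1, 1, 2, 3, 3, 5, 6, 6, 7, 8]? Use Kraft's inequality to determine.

Kraft inequality: Σ 2^(-l_i) ≤ 1 for prefix-free code
Calculating: 2^(-1) + 2^(-1) + 2^(-2) + 2^(-3) + 2^(-3) + 2^(-5) + 2^(-6) + 2^(-6) + 2^(-7) + 2^(-8)
= 0.5 + 0.5 + 0.25 + 0.125 + 0.125 + 0.03125 + 0.015625 + 0.015625 + 0.0078125 + 0.00390625
= 1.5742
Since 1.5742 > 1, prefix-free code does not exist


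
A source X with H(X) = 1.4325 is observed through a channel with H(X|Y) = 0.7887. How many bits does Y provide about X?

I(X;Y) = H(X) - H(X|Y)
I(X;Y) = 1.4325 - 0.7887 = 0.6438 bits


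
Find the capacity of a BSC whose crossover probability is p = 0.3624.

For BSC with error probability p:
C = 1 - H(p) where H(p) is binary entropy
H(0.3624) = -0.3624 × log₂(0.3624) - 0.6376 × log₂(0.6376)
H(p) = 0.9447
C = 1 - 0.9447 = 0.0553 bits/use


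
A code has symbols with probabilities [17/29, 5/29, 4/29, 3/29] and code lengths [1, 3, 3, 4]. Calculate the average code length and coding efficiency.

Average length L = Σ p_i × l_i = 1.9310 bits
Entropy H = 1.6217 bits
Efficiency η = H/L × 100% = 83.98%


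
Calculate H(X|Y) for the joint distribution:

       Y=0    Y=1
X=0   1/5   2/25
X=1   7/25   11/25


H(X|Y) = Σ_y p(y) H(X|Y=y)
  p(Y=0) = 12/25, H(X|Y=0) = 0.9799
  p(Y=1) = 13/25, H(X|Y=1) = 0.6194
H(X|Y) = 0.4800×0.9799 + 0.5200×0.6194 = 0.7924 bits


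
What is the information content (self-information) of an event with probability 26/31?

Information content I(x) = -log₂(p(x))
I = -log₂(26/31) = -log₂(0.8387)
I = 0.2538 bits


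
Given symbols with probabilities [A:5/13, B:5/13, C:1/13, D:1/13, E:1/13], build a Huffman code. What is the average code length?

Huffman tree construction:
Combine smallest probabilities repeatedly
Resulting codes:
  A: 11 (length 2)
  B: 0 (length 1)
  C: 1010 (length 4)
  D: 1011 (length 4)
  E: 100 (length 3)
Average length = Σ p(s) × length(s) = 2.0000 bits


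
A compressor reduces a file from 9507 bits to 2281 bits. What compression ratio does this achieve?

Compression ratio = Original / Compressed
= 9507 / 2281 = 4.17:1


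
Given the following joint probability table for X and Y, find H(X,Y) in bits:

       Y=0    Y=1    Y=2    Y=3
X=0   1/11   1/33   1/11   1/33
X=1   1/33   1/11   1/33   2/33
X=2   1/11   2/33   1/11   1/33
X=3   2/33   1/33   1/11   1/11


H(X,Y) = -Σ p(x,y) log₂ p(x,y)
  p(0,0)=1/11: -0.0909 × log₂(0.0909) = 0.3145
  p(0,1)=1/33: -0.0303 × log₂(0.0303) = 0.1529
  p(0,2)=1/11: -0.0909 × log₂(0.0909) = 0.3145
  p(0,3)=1/33: -0.0303 × log₂(0.0303) = 0.1529
  p(1,0)=1/33: -0.0303 × log₂(0.0303) = 0.1529
  p(1,1)=1/11: -0.0909 × log₂(0.0909) = 0.3145
  p(1,2)=1/33: -0.0303 × log₂(0.0303) = 0.1529
  p(1,3)=2/33: -0.0606 × log₂(0.0606) = 0.2451
  p(2,0)=1/11: -0.0909 × log₂(0.0909) = 0.3145
  p(2,1)=2/33: -0.0606 × log₂(0.0606) = 0.2451
  p(2,2)=1/11: -0.0909 × log₂(0.0909) = 0.3145
  p(2,3)=1/33: -0.0303 × log₂(0.0303) = 0.1529
  p(3,0)=2/33: -0.0606 × log₂(0.0606) = 0.2451
  p(3,1)=1/33: -0.0303 × log₂(0.0303) = 0.1529
  p(3,2)=1/11: -0.0909 × log₂(0.0909) = 0.3145
  p(3,3)=1/11: -0.0909 × log₂(0.0909) = 0.3145
H(X,Y) = 3.8540 bits


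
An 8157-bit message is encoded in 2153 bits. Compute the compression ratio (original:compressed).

Compression ratio = Original / Compressed
= 8157 / 2153 = 3.79:1


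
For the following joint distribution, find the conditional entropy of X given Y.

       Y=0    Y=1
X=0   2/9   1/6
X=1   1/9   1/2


H(X|Y) = Σ_y p(y) H(X|Y=y)
  p(Y=0) = 1/3, H(X|Y=0) = 0.9183
  p(Y=1) = 2/3, H(X|Y=1) = 0.8113
H(X|Y) = 0.3333×0.9183 + 0.6667×0.8113 = 0.8470 bits


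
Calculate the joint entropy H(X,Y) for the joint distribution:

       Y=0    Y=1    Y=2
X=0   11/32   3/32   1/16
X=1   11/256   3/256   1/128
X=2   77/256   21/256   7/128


H(X,Y) = -Σ p(x,y) log₂ p(x,y)
  p(0,0)=11/32: -0.3438 × log₂(0.3438) = 0.5296
  p(0,1)=3/32: -0.0938 × log₂(0.0938) = 0.3202
  p(0,2)=1/16: -0.0625 × log₂(0.0625) = 0.2500
  p(1,0)=11/256: -0.0430 × log₂(0.0430) = 0.1951
  p(1,1)=3/256: -0.0117 × log₂(0.0117) = 0.0752
  p(1,2)=1/128: -0.0078 × log₂(0.0078) = 0.0547
  p(2,0)=77/256: -0.3008 × log₂(0.3008) = 0.5213
  p(2,1)=21/256: -0.0820 × log₂(0.0820) = 0.2959
  p(2,2)=7/128: -0.0547 × log₂(0.0547) = 0.2293
H(X,Y) = 2.4712 bits


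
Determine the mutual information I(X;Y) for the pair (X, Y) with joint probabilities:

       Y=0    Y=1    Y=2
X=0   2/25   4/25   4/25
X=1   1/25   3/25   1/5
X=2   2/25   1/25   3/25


H(X) = 1.5535, H(Y) = 1.4987, H(X,Y) = 2.9991
I(X;Y) = H(X) + H(Y) - H(X,Y) = 0.0531 bits


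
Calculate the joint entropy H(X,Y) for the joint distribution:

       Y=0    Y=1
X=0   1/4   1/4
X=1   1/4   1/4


H(X,Y) = -Σ p(x,y) log₂ p(x,y)
  p(0,0)=1/4: -0.2500 × log₂(0.2500) = 0.5000
  p(0,1)=1/4: -0.2500 × log₂(0.2500) = 0.5000
  p(1,0)=1/4: -0.2500 × log₂(0.2500) = 0.5000
  p(1,1)=1/4: -0.2500 × log₂(0.2500) = 0.5000
H(X,Y) = 2.0000 bits


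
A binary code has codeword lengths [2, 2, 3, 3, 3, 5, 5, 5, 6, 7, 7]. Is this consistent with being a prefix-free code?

Kraft inequality: Σ 2^(-l_i) ≤ 1 for prefix-free code
Calculating: 2^(-2) + 2^(-2) + 2^(-3) + 2^(-3) + 2^(-3) + 2^(-5) + 2^(-5) + 2^(-5) + 2^(-6) + 2^(-7) + 2^(-7)
= 0.25 + 0.25 + 0.125 + 0.125 + 0.125 + 0.03125 + 0.03125 + 0.03125 + 0.015625 + 0.0078125 + 0.0078125
= 1.0000
Since 1.0000 ≤ 1, prefix-free code exists


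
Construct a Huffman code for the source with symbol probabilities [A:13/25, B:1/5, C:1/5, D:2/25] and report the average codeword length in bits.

Huffman tree construction:
Combine smallest probabilities repeatedly
Resulting codes:
  A: 1 (length 1)
  B: 011 (length 3)
  C: 00 (length 2)
  D: 010 (length 3)
Average length = Σ p(s) × length(s) = 1.7600 bits


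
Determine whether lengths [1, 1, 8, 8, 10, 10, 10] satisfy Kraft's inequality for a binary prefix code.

Kraft inequality: Σ 2^(-l_i) ≤ 1 for prefix-free code
Calculating: 2^(-1) + 2^(-1) + 2^(-8) + 2^(-8) + 2^(-10) + 2^(-10) + 2^(-10)
= 0.5 + 0.5 + 0.00390625 + 0.00390625 + 0.0009765625 + 0.0009765625 + 0.0009765625
= 1.0107
Since 1.0107 > 1, prefix-free code does not exist


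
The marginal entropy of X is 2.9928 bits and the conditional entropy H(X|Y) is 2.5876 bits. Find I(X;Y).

I(X;Y) = H(X) - H(X|Y)
I(X;Y) = 2.9928 - 2.5876 = 0.4052 bits


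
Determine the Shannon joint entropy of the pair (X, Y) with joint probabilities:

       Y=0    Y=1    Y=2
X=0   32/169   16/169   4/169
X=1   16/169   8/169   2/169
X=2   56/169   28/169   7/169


H(X,Y) = -Σ p(x,y) log₂ p(x,y)
  p(0,0)=32/169: -0.1893 × log₂(0.1893) = 0.4546
  p(0,1)=16/169: -0.0947 × log₂(0.0947) = 0.3220
  p(0,2)=4/169: -0.0237 × log₂(0.0237) = 0.1278
  p(1,0)=16/169: -0.0947 × log₂(0.0947) = 0.3220
  p(1,1)=8/169: -0.0473 × log₂(0.0473) = 0.2083
  p(1,2)=2/169: -0.0118 × log₂(0.0118) = 0.0758
  p(2,0)=56/169: -0.3314 × log₂(0.3314) = 0.5280
  p(2,1)=28/169: -0.1657 × log₂(0.1657) = 0.4297
  p(2,2)=7/169: -0.0414 × log₂(0.0414) = 0.1903
H(X,Y) = 2.6585 bits


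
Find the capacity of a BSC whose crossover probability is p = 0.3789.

For BSC with error probability p:
C = 1 - H(p) where H(p) is binary entropy
H(0.3789) = -0.3789 × log₂(0.3789) - 0.6211 × log₂(0.6211)
H(p) = 0.9573
C = 1 - 0.9573 = 0.0427 bits/use


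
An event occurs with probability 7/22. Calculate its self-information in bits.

Information content I(x) = -log₂(p(x))
I = -log₂(7/22) = -log₂(0.3182)
I = 1.6521 bits


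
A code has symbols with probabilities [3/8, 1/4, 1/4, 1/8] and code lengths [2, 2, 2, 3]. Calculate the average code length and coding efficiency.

Average length L = Σ p_i × l_i = 2.1250 bits
Entropy H = 1.9056 bits
Efficiency η = H/L × 100% = 89.68%


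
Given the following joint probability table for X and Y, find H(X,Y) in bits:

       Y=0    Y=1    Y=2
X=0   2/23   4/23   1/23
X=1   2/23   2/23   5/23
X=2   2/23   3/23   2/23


H(X,Y) = -Σ p(x,y) log₂ p(x,y)
  p(0,0)=2/23: -0.0870 × log₂(0.0870) = 0.3064
  p(0,1)=4/23: -0.1739 × log₂(0.1739) = 0.4389
  p(0,2)=1/23: -0.0435 × log₂(0.0435) = 0.1967
  p(1,0)=2/23: -0.0870 × log₂(0.0870) = 0.3064
  p(1,1)=2/23: -0.0870 × log₂(0.0870) = 0.3064
  p(1,2)=5/23: -0.2174 × log₂(0.2174) = 0.4786
  p(2,0)=2/23: -0.0870 × log₂(0.0870) = 0.3064
  p(2,1)=3/23: -0.1304 × log₂(0.1304) = 0.3833
  p(2,2)=2/23: -0.0870 × log₂(0.0870) = 0.3064
H(X,Y) = 3.0295 bits


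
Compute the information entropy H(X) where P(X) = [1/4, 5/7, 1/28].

H(X) = -Σ p(x) log₂ p(x)
  -1/4 × log₂(1/4) = 0.5000
  -5/7 × log₂(5/7) = 0.3467
  -1/28 × log₂(1/28) = 0.1717
H(X) = 1.0184 bits


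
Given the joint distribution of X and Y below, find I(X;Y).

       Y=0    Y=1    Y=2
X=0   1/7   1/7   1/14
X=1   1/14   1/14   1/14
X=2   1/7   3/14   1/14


H(X) = 1.5306, H(Y) = 1.5306, H(X,Y) = 3.0391
I(X;Y) = H(X) + H(Y) - H(X,Y) = 0.0221 bits


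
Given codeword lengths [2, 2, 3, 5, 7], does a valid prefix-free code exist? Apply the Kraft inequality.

Kraft inequality: Σ 2^(-l_i) ≤ 1 for prefix-free code
Calculating: 2^(-2) + 2^(-2) + 2^(-3) + 2^(-5) + 2^(-7)
= 0.25 + 0.25 + 0.125 + 0.03125 + 0.0078125
= 0.6641
Since 0.6641 ≤ 1, prefix-free code exists


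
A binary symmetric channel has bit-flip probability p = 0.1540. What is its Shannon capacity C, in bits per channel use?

For BSC with error probability p:
C = 1 - H(p) where H(p) is binary entropy
H(0.1540) = -0.1540 × log₂(0.1540) - 0.8460 × log₂(0.8460)
H(p) = 0.6198
C = 1 - 0.6198 = 0.3802 bits/use


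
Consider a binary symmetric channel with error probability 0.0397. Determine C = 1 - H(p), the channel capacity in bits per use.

For BSC with error probability p:
C = 1 - H(p) where H(p) is binary entropy
H(0.0397) = -0.0397 × log₂(0.0397) - 0.9603 × log₂(0.9603)
H(p) = 0.2409
C = 1 - 0.2409 = 0.7591 bits/use


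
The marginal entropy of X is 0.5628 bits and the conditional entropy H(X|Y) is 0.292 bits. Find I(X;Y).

I(X;Y) = H(X) - H(X|Y)
I(X;Y) = 0.5628 - 0.292 = 0.2708 bits


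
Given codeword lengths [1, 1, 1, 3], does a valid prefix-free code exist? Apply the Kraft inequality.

Kraft inequality: Σ 2^(-l_i) ≤ 1 for prefix-free code
Calculating: 2^(-1) + 2^(-1) + 2^(-1) + 2^(-3)
= 0.5 + 0.5 + 0.5 + 0.125
= 1.6250
Since 1.6250 > 1, prefix-free code does not exist


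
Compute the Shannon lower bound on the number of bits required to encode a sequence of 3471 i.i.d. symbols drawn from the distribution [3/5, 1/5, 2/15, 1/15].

Entropy H = 1.5546 bits/symbol
Minimum bits = H × n = 1.5546 × 3471
= 5396.05 bits


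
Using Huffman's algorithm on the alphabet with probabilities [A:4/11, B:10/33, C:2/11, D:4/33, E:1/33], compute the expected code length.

Huffman tree construction:
Combine smallest probabilities repeatedly
Resulting codes:
  A: 0 (length 1)
  B: 10 (length 2)
  C: 111 (length 3)
  D: 1101 (length 4)
  E: 1100 (length 4)
Average length = Σ p(s) × length(s) = 2.1212 bits


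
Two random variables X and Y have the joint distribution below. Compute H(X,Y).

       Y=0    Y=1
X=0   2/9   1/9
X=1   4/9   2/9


H(X,Y) = -Σ p(x,y) log₂ p(x,y)
  p(0,0)=2/9: -0.2222 × log₂(0.2222) = 0.4822
  p(0,1)=1/9: -0.1111 × log₂(0.1111) = 0.3522
  p(1,0)=4/9: -0.4444 × log₂(0.4444) = 0.5200
  p(1,1)=2/9: -0.2222 × log₂(0.2222) = 0.4822
H(X,Y) = 1.8366 bits


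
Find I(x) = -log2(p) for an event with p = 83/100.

Information content I(x) = -log₂(p(x))
I = -log₂(83/100) = -log₂(0.8300)
I = 0.2688 bits


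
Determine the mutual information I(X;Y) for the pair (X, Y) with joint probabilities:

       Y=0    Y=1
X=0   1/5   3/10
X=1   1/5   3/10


H(X) = 1.0000, H(Y) = 0.9710, H(X,Y) = 1.9710
I(X;Y) = H(X) + H(Y) - H(X,Y) = 0.0000 bits


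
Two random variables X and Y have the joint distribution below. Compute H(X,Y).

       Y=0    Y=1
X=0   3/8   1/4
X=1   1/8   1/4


H(X,Y) = -Σ p(x,y) log₂ p(x,y)
  p(0,0)=3/8: -0.3750 × log₂(0.3750) = 0.5306
  p(0,1)=1/4: -0.2500 × log₂(0.2500) = 0.5000
  p(1,0)=1/8: -0.1250 × log₂(0.1250) = 0.3750
  p(1,1)=1/4: -0.2500 × log₂(0.2500) = 0.5000
H(X,Y) = 1.9056 bits


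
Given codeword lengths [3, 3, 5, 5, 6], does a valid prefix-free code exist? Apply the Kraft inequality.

Kraft inequality: Σ 2^(-l_i) ≤ 1 for prefix-free code
Calculating: 2^(-3) + 2^(-3) + 2^(-5) + 2^(-5) + 2^(-6)
= 0.125 + 0.125 + 0.03125 + 0.03125 + 0.015625
= 0.3281
Since 0.3281 ≤ 1, prefix-free code exists


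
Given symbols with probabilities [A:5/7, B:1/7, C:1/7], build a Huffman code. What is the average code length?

Huffman tree construction:
Combine smallest probabilities repeatedly
Resulting codes:
  A: 1 (length 1)
  B: 00 (length 2)
  C: 01 (length 2)
Average length = Σ p(s) × length(s) = 1.2857 bits


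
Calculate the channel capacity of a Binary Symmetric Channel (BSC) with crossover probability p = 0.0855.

For BSC with error probability p:
C = 1 - H(p) where H(p) is binary entropy
H(0.0855) = -0.0855 × log₂(0.0855) - 0.9145 × log₂(0.9145)
H(p) = 0.4213
C = 1 - 0.4213 = 0.5787 bits/use


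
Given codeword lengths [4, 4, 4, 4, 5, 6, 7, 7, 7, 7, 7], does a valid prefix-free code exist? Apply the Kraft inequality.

Kraft inequality: Σ 2^(-l_i) ≤ 1 for prefix-free code
Calculating: 2^(-4) + 2^(-4) + 2^(-4) + 2^(-4) + 2^(-5) + 2^(-6) + 2^(-7) + 2^(-7) + 2^(-7) + 2^(-7) + 2^(-7)
= 0.0625 + 0.0625 + 0.0625 + 0.0625 + 0.03125 + 0.015625 + 0.0078125 + 0.0078125 + 0.0078125 + 0.0078125 + 0.0078125
= 0.3359
Since 0.3359 ≤ 1, prefix-free code exists


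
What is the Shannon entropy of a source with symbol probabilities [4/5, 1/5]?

H(X) = -Σ p(x) log₂ p(x)
  -4/5 × log₂(4/5) = 0.2575
  -1/5 × log₂(1/5) = 0.4644
H(X) = 0.7219 bits


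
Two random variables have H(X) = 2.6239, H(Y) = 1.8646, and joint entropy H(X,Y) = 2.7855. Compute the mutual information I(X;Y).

I(X;Y) = H(X) + H(Y) - H(X,Y)
I(X;Y) = 2.6239 + 1.8646 - 2.7855 = 1.703 bits


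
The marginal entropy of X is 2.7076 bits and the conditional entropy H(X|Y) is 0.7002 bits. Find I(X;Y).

I(X;Y) = H(X) - H(X|Y)
I(X;Y) = 2.7076 - 0.7002 = 2.0074 bits


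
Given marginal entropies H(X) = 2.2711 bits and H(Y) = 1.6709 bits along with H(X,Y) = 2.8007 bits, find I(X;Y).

I(X;Y) = H(X) + H(Y) - H(X,Y)
I(X;Y) = 2.2711 + 1.6709 - 2.8007 = 1.1413 bits


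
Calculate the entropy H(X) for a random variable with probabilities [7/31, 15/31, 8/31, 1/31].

H(X) = -Σ p(x) log₂ p(x)
  -7/31 × log₂(7/31) = 0.4848
  -15/31 × log₂(15/31) = 0.5068
  -8/31 × log₂(8/31) = 0.5043
  -1/31 × log₂(1/31) = 0.1598
H(X) = 1.6557 bits


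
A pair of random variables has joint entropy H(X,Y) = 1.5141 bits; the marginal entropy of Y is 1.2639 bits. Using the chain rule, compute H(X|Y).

Chain rule: H(X,Y) = H(X|Y) + H(Y)
H(X|Y) = H(X,Y) - H(Y) = 1.5141 - 1.2639 = 0.2502 bits


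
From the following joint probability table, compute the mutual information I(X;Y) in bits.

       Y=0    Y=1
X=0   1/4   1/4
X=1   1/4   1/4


H(X) = 1.0000, H(Y) = 1.0000, H(X,Y) = 2.0000
I(X;Y) = H(X) + H(Y) - H(X,Y) = 0.0000 bits


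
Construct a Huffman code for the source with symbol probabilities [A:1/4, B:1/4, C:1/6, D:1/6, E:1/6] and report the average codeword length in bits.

Huffman tree construction:
Combine smallest probabilities repeatedly
Resulting codes:
  A: 01 (length 2)
  B: 10 (length 2)
  C: 110 (length 3)
  D: 111 (length 3)
  E: 00 (length 2)
Average length = Σ p(s) × length(s) = 2.3333 bits


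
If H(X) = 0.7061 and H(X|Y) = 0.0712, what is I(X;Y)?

I(X;Y) = H(X) - H(X|Y)
I(X;Y) = 0.7061 - 0.0712 = 0.6349 bits


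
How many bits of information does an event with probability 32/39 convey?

Information content I(x) = -log₂(p(x))
I = -log₂(32/39) = -log₂(0.8205)
I = 0.2854 bits


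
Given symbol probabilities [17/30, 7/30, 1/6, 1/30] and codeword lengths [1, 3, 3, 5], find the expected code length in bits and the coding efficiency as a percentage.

Average length L = Σ p_i × l_i = 1.9333 bits
Entropy H = 1.5486 bits
Efficiency η = H/L × 100% = 80.10%


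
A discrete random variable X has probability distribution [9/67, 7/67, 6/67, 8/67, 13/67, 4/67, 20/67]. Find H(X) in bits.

H(X) = -Σ p(x) log₂ p(x)
  -9/67 × log₂(9/67) = 0.3890
  -7/67 × log₂(7/67) = 0.3405
  -6/67 × log₂(6/67) = 0.3117
  -8/67 × log₂(8/67) = 0.3661
  -13/67 × log₂(13/67) = 0.4590
  -4/67 × log₂(4/67) = 0.2428
  -20/67 × log₂(20/67) = 0.5206
H(X) = 2.6297 bits


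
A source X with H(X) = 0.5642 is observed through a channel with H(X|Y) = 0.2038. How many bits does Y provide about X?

I(X;Y) = H(X) - H(X|Y)
I(X;Y) = 0.5642 - 0.2038 = 0.3604 bits


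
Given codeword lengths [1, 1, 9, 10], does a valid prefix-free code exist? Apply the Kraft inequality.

Kraft inequality: Σ 2^(-l_i) ≤ 1 for prefix-free code
Calculating: 2^(-1) + 2^(-1) + 2^(-9) + 2^(-10)
= 0.5 + 0.5 + 0.001953125 + 0.0009765625
= 1.0029
Since 1.0029 > 1, prefix-free code does not exist


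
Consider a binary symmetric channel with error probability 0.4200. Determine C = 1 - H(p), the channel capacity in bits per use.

For BSC with error probability p:
C = 1 - H(p) where H(p) is binary entropy
H(0.4200) = -0.4200 × log₂(0.4200) - 0.5800 × log₂(0.5800)
H(p) = 0.9815
C = 1 - 0.9815 = 0.0185 bits/use


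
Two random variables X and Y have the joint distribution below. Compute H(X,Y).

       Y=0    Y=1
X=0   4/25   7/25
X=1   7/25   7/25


H(X,Y) = -Σ p(x,y) log₂ p(x,y)
  p(0,0)=4/25: -0.1600 × log₂(0.1600) = 0.4230
  p(0,1)=7/25: -0.2800 × log₂(0.2800) = 0.5142
  p(1,0)=7/25: -0.2800 × log₂(0.2800) = 0.5142
  p(1,1)=7/25: -0.2800 × log₂(0.2800) = 0.5142
H(X,Y) = 1.9657 bits


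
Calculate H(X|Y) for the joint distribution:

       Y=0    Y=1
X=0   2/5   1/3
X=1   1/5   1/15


H(X|Y) = Σ_y p(y) H(X|Y=y)
  p(Y=0) = 3/5, H(X|Y=0) = 0.9183
  p(Y=1) = 2/5, H(X|Y=1) = 0.6500
H(X|Y) = 0.6000×0.9183 + 0.4000×0.6500 = 0.8110 bits


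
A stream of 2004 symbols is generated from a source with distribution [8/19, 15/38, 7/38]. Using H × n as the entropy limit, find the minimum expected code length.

Entropy H = 1.5044 bits/symbol
Minimum bits = H × n = 1.5044 × 2004
= 3014.78 bits


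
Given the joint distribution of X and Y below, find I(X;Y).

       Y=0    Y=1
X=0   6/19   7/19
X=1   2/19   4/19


H(X) = 0.8997, H(Y) = 0.9819, H(X,Y) = 1.8710
I(X;Y) = H(X) + H(Y) - H(X,Y) = 0.0107 bits


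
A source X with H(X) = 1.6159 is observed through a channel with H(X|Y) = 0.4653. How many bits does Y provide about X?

I(X;Y) = H(X) - H(X|Y)
I(X;Y) = 1.6159 - 0.4653 = 1.1506 bits


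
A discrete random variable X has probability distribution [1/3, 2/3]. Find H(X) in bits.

H(X) = -Σ p(x) log₂ p(x)
  -1/3 × log₂(1/3) = 0.5283
  -2/3 × log₂(2/3) = 0.3900
H(X) = 0.9183 bits


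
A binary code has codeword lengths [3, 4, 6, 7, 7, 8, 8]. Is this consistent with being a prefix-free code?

Kraft inequality: Σ 2^(-l_i) ≤ 1 for prefix-free code
Calculating: 2^(-3) + 2^(-4) + 2^(-6) + 2^(-7) + 2^(-7) + 2^(-8) + 2^(-8)
= 0.125 + 0.0625 + 0.015625 + 0.0078125 + 0.0078125 + 0.00390625 + 0.00390625
= 0.2266
Since 0.2266 ≤ 1, prefix-free code exists


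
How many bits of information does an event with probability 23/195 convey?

Information content I(x) = -log₂(p(x))
I = -log₂(23/195) = -log₂(0.1179)
I = 3.0838 bits


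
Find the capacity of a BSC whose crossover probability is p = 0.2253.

For BSC with error probability p:
C = 1 - H(p) where H(p) is binary entropy
H(0.2253) = -0.2253 × log₂(0.2253) - 0.7747 × log₂(0.7747)
H(p) = 0.7697
C = 1 - 0.7697 = 0.2303 bits/use


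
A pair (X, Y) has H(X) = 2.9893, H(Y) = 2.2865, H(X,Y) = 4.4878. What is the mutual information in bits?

I(X;Y) = H(X) + H(Y) - H(X,Y)
I(X;Y) = 2.9893 + 2.2865 - 4.4878 = 0.788 bits


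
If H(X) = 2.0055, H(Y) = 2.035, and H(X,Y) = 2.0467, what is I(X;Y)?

I(X;Y) = H(X) + H(Y) - H(X,Y)
I(X;Y) = 2.0055 + 2.035 - 2.0467 = 1.9938 bits


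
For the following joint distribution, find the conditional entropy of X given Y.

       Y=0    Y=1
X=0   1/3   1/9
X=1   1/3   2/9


H(X|Y) = Σ_y p(y) H(X|Y=y)
  p(Y=0) = 2/3, H(X|Y=0) = 1.0000
  p(Y=1) = 1/3, H(X|Y=1) = 0.9183
H(X|Y) = 0.6667×1.0000 + 0.3333×0.9183 = 0.9728 bits


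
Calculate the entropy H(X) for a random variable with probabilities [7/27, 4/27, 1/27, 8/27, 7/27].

H(X) = -Σ p(x) log₂ p(x)
  -7/27 × log₂(7/27) = 0.5049
  -4/27 × log₂(4/27) = 0.4081
  -1/27 × log₂(1/27) = 0.1761
  -8/27 × log₂(8/27) = 0.5200
  -7/27 × log₂(7/27) = 0.5049
H(X) = 2.1140 bits


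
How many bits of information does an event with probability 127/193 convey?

Information content I(x) = -log₂(p(x))
I = -log₂(127/193) = -log₂(0.6580)
I = 0.6038 bits


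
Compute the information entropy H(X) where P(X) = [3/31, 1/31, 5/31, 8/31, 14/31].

H(X) = -Σ p(x) log₂ p(x)
  -3/31 × log₂(3/31) = 0.3261
  -1/31 × log₂(1/31) = 0.1598
  -5/31 × log₂(5/31) = 0.4246
  -8/31 × log₂(8/31) = 0.5043
  -14/31 × log₂(14/31) = 0.5179
H(X) = 1.9327 bits


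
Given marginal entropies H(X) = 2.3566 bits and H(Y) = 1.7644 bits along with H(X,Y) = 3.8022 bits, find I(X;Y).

I(X;Y) = H(X) + H(Y) - H(X,Y)
I(X;Y) = 2.3566 + 1.7644 - 3.8022 = 0.3188 bits


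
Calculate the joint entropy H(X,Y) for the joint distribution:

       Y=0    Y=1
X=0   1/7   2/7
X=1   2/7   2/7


H(X,Y) = -Σ p(x,y) log₂ p(x,y)
  p(0,0)=1/7: -0.1429 × log₂(0.1429) = 0.4011
  p(0,1)=2/7: -0.2857 × log₂(0.2857) = 0.5164
  p(1,0)=2/7: -0.2857 × log₂(0.2857) = 0.5164
  p(1,1)=2/7: -0.2857 × log₂(0.2857) = 0.5164
H(X,Y) = 1.9502 bits


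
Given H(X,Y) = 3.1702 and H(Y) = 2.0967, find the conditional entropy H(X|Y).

Chain rule: H(X,Y) = H(X|Y) + H(Y)
H(X|Y) = H(X,Y) - H(Y) = 3.1702 - 2.0967 = 1.0735 bits


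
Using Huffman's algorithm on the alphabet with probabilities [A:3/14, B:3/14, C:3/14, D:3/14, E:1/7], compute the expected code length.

Huffman tree construction:
Combine smallest probabilities repeatedly
Resulting codes:
  A: 111 (length 3)
  B: 00 (length 2)
  C: 01 (length 2)
  D: 10 (length 2)
  E: 110 (length 3)
Average length = Σ p(s) × length(s) = 2.3571 bits


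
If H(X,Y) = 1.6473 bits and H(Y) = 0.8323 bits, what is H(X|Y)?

Chain rule: H(X,Y) = H(X|Y) + H(Y)
H(X|Y) = H(X,Y) - H(Y) = 1.6473 - 0.8323 = 0.815 bits


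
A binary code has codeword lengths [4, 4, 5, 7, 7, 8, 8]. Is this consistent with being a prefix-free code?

Kraft inequality: Σ 2^(-l_i) ≤ 1 for prefix-free code
Calculating: 2^(-4) + 2^(-4) + 2^(-5) + 2^(-7) + 2^(-7) + 2^(-8) + 2^(-8)
= 0.0625 + 0.0625 + 0.03125 + 0.0078125 + 0.0078125 + 0.00390625 + 0.00390625
= 0.1797
Since 0.1797 ≤ 1, prefix-free code exists


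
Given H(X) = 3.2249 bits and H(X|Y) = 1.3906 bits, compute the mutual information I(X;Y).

I(X;Y) = H(X) - H(X|Y)
I(X;Y) = 3.2249 - 1.3906 = 1.8343 bits


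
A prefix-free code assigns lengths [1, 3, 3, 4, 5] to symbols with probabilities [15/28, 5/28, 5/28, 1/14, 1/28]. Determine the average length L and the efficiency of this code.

Average length L = Σ p_i × l_i = 2.0714 bits
Entropy H = 1.8137 bits
Efficiency η = H/L × 100% = 87.56%


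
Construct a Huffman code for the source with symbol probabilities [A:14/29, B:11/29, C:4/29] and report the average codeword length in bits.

Huffman tree construction:
Combine smallest probabilities repeatedly
Resulting codes:
  A: 0 (length 1)
  B: 11 (length 2)
  C: 10 (length 2)
Average length = Σ p(s) × length(s) = 1.5172 bits


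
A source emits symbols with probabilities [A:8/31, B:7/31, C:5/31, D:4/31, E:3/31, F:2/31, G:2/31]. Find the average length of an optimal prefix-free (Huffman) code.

Huffman tree construction:
Combine smallest probabilities repeatedly
Resulting codes:
  A: 10 (length 2)
  B: 00 (length 2)
  C: 111 (length 3)
  D: 011 (length 3)
  E: 010 (length 3)
  F: 1100 (length 4)
  G: 1101 (length 4)
Average length = Σ p(s) × length(s) = 2.6452 bits


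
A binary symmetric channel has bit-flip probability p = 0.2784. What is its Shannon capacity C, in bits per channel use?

For BSC with error probability p:
C = 1 - H(p) where H(p) is binary entropy
H(0.2784) = -0.2784 × log₂(0.2784) - 0.7216 × log₂(0.7216)
H(p) = 0.8533
C = 1 - 0.8533 = 0.1467 bits/use


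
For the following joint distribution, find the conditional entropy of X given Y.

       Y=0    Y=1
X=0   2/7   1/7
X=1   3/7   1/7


H(X|Y) = Σ_y p(y) H(X|Y=y)
  p(Y=0) = 5/7, H(X|Y=0) = 0.9710
  p(Y=1) = 2/7, H(X|Y=1) = 1.0000
H(X|Y) = 0.7143×0.9710 + 0.2857×1.0000 = 0.9793 bits


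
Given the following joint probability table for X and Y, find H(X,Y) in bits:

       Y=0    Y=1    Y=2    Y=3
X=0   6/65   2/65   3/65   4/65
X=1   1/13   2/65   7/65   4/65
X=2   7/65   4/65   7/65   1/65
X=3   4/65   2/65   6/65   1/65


H(X,Y) = -Σ p(x,y) log₂ p(x,y)
  p(0,0)=6/65: -0.0923 × log₂(0.0923) = 0.3173
  p(0,1)=2/65: -0.0308 × log₂(0.0308) = 0.1545
  p(0,2)=3/65: -0.0462 × log₂(0.0462) = 0.2048
  p(0,3)=4/65: -0.0615 × log₂(0.0615) = 0.2475
  p(1,0)=1/13: -0.0769 × log₂(0.0769) = 0.2846
  p(1,1)=2/65: -0.0308 × log₂(0.0308) = 0.1545
  p(1,2)=7/65: -0.1077 × log₂(0.1077) = 0.3462
  p(1,3)=4/65: -0.0615 × log₂(0.0615) = 0.2475
  p(2,0)=7/65: -0.1077 × log₂(0.1077) = 0.3462
  p(2,1)=4/65: -0.0615 × log₂(0.0615) = 0.2475
  p(2,2)=7/65: -0.1077 × log₂(0.1077) = 0.3462
  p(2,3)=1/65: -0.0154 × log₂(0.0154) = 0.0927
  p(3,0)=4/65: -0.0615 × log₂(0.0615) = 0.2475
  p(3,1)=2/65: -0.0308 × log₂(0.0308) = 0.1545
  p(3,2)=6/65: -0.0923 × log₂(0.0923) = 0.3173
  p(3,3)=1/65: -0.0154 × log₂(0.0154) = 0.0927
H(X,Y) = 3.8018 bits


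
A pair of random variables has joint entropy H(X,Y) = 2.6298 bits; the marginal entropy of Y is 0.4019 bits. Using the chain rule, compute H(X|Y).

Chain rule: H(X,Y) = H(X|Y) + H(Y)
H(X|Y) = H(X,Y) - H(Y) = 2.6298 - 0.4019 = 2.2279 bits


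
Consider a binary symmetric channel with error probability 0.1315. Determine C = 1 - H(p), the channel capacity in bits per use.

For BSC with error probability p:
C = 1 - H(p) where H(p) is binary entropy
H(0.1315) = -0.1315 × log₂(0.1315) - 0.8685 × log₂(0.8685)
H(p) = 0.5615
C = 1 - 0.5615 = 0.4385 bits/use


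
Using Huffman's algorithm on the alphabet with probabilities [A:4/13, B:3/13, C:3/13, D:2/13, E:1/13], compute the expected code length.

Huffman tree construction:
Combine smallest probabilities repeatedly
Resulting codes:
  A: 11 (length 2)
  B: 00 (length 2)
  C: 01 (length 2)
  D: 101 (length 3)
  E: 100 (length 3)
Average length = Σ p(s) × length(s) = 2.2308 bits


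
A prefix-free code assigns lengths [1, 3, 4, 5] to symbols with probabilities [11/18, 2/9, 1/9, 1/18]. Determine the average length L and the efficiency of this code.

Average length L = Σ p_i × l_i = 2.0000 bits
Entropy H = 1.5003 bits
Efficiency η = H/L × 100% = 75.01%


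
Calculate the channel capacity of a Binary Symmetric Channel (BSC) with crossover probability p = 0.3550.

For BSC with error probability p:
C = 1 - H(p) where H(p) is binary entropy
H(0.3550) = -0.3550 × log₂(0.3550) - 0.6450 × log₂(0.6450)
H(p) = 0.9385
C = 1 - 0.9385 = 0.0615 bits/use


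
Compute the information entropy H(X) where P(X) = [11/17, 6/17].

H(X) = -Σ p(x) log₂ p(x)
  -11/17 × log₂(11/17) = 0.4064
  -6/17 × log₂(6/17) = 0.5303
H(X) = 0.9367 bits


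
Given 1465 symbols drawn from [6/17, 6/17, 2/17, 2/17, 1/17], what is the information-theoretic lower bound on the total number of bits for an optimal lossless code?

Entropy H = 2.0275 bits/symbol
Minimum bits = H × n = 2.0275 × 1465
= 2970.27 bits


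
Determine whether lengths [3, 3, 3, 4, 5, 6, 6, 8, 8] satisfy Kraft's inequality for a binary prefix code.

Kraft inequality: Σ 2^(-l_i) ≤ 1 for prefix-free code
Calculating: 2^(-3) + 2^(-3) + 2^(-3) + 2^(-4) + 2^(-5) + 2^(-6) + 2^(-6) + 2^(-8) + 2^(-8)
= 0.125 + 0.125 + 0.125 + 0.0625 + 0.03125 + 0.015625 + 0.015625 + 0.00390625 + 0.00390625
= 0.5078
Since 0.5078 ≤ 1, prefix-free code exists


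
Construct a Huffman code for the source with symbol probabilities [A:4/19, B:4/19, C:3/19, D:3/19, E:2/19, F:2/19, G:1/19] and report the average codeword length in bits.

Huffman tree construction:
Combine smallest probabilities repeatedly
Resulting codes:
  A: 00 (length 2)
  B: 01 (length 2)
  C: 101 (length 3)
  D: 110 (length 3)
  E: 1111 (length 4)
  F: 100 (length 3)
  G: 1110 (length 4)
Average length = Σ p(s) × length(s) = 2.7368 bits


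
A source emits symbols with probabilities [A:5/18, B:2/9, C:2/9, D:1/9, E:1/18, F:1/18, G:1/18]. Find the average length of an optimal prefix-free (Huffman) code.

Huffman tree construction:
Combine smallest probabilities repeatedly
Resulting codes:
  A: 10 (length 2)
  B: 00 (length 2)
  C: 01 (length 2)
  D: 1111 (length 4)
  E: 1100 (length 4)
  F: 1101 (length 4)
  G: 1110 (length 4)
Average length = Σ p(s) × length(s) = 2.5556 bits


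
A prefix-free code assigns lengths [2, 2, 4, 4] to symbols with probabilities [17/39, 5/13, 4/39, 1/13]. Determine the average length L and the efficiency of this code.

Average length L = Σ p_i × l_i = 2.3590 bits
Entropy H = 1.6740 bits
Efficiency η = H/L × 100% = 70.96%


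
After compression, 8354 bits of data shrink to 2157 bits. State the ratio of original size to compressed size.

Compression ratio = Original / Compressed
= 8354 / 2157 = 3.87:1


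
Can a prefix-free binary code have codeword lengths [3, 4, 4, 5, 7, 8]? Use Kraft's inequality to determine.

Kraft inequality: Σ 2^(-l_i) ≤ 1 for prefix-free code
Calculating: 2^(-3) + 2^(-4) + 2^(-4) + 2^(-5) + 2^(-7) + 2^(-8)
= 0.125 + 0.0625 + 0.0625 + 0.03125 + 0.0078125 + 0.00390625
= 0.2930
Since 0.2930 ≤ 1, prefix-free code exists


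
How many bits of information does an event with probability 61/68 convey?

Information content I(x) = -log₂(p(x))
I = -log₂(61/68) = -log₂(0.8971)
I = 0.1567 bits


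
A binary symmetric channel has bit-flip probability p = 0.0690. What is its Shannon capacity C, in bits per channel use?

For BSC with error probability p:
C = 1 - H(p) where H(p) is binary entropy
H(0.0690) = -0.0690 × log₂(0.0690) - 0.9310 × log₂(0.9310)
H(p) = 0.3622
C = 1 - 0.3622 = 0.6378 bits/use


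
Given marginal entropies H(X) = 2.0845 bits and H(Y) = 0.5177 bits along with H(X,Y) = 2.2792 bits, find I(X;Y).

I(X;Y) = H(X) + H(Y) - H(X,Y)
I(X;Y) = 2.0845 + 0.5177 - 2.2792 = 0.323 bits


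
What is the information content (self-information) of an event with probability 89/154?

Information content I(x) = -log₂(p(x))
I = -log₂(89/154) = -log₂(0.5779)
I = 0.7911 bits


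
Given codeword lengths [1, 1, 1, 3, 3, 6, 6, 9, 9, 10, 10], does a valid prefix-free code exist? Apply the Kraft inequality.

Kraft inequality: Σ 2^(-l_i) ≤ 1 for prefix-free code
Calculating: 2^(-1) + 2^(-1) + 2^(-1) + 2^(-3) + 2^(-3) + 2^(-6) + 2^(-6) + 2^(-9) + 2^(-9) + 2^(-10) + 2^(-10)
= 0.5 + 0.5 + 0.5 + 0.125 + 0.125 + 0.015625 + 0.015625 + 0.001953125 + 0.001953125 + 0.0009765625 + 0.0009765625
= 1.7871
Since 1.7871 > 1, prefix-free code does not exist


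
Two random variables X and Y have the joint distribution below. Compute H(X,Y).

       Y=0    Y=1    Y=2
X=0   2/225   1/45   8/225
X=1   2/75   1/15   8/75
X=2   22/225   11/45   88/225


H(X,Y) = -Σ p(x,y) log₂ p(x,y)
  p(0,0)=2/225: -0.0089 × log₂(0.0089) = 0.0606
  p(0,1)=1/45: -0.0222 × log₂(0.0222) = 0.1220
  p(0,2)=8/225: -0.0356 × log₂(0.0356) = 0.1712
  p(1,0)=2/75: -0.0267 × log₂(0.0267) = 0.1394
  p(1,1)=1/15: -0.0667 × log₂(0.0667) = 0.2605
  p(1,2)=8/75: -0.1067 × log₂(0.1067) = 0.3444
  p(2,0)=22/225: -0.0978 × log₂(0.0978) = 0.3280
  p(2,1)=11/45: -0.2444 × log₂(0.2444) = 0.4968
  p(2,2)=88/225: -0.3911 × log₂(0.3911) = 0.5297
H(X,Y) = 2.4526 bits


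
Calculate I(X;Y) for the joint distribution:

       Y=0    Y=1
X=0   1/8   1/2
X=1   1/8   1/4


H(X) = 0.9544, H(Y) = 0.8113, H(X,Y) = 1.7500
I(X;Y) = H(X) + H(Y) - H(X,Y) = 0.0157 bits


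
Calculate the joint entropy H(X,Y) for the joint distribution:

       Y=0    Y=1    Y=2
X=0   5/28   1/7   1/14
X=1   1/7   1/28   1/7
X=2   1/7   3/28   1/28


H(X,Y) = -Σ p(x,y) log₂ p(x,y)
  p(0,0)=5/28: -0.1786 × log₂(0.1786) = 0.4438
  p(0,1)=1/7: -0.1429 × log₂(0.1429) = 0.4011
  p(0,2)=1/14: -0.0714 × log₂(0.0714) = 0.2720
  p(1,0)=1/7: -0.1429 × log₂(0.1429) = 0.4011
  p(1,1)=1/28: -0.0357 × log₂(0.0357) = 0.1717
  p(1,2)=1/7: -0.1429 × log₂(0.1429) = 0.4011
  p(2,0)=1/7: -0.1429 × log₂(0.1429) = 0.4011
  p(2,1)=3/28: -0.1071 × log₂(0.1071) = 0.3453
  p(2,2)=1/28: -0.0357 × log₂(0.0357) = 0.1717
H(X,Y) = 3.0086 bits
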